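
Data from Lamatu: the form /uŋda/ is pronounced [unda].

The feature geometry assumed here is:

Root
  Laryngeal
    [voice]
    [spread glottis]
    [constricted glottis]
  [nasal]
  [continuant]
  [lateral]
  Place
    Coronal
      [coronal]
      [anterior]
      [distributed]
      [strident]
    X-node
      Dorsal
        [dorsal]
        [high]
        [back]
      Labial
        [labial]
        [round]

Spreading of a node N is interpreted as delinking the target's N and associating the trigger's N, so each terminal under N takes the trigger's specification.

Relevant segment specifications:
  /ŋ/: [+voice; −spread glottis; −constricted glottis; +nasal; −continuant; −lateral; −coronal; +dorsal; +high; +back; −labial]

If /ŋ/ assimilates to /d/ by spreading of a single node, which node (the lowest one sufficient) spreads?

Feature comparison: [coronal], [anterior], [distributed], [strident], [dorsal], [high], [back] differ between /ŋ/ and [n]; the remaining terminals match.
The smallest constituent containing every changed terminal is Place — each of its daughters lacks at least one of the affected features.
Delinking /ŋ/'s Place and associating /d/'s Place gives precisely the feature bundle of [n].
Since [nasal] is preserved even though /d/ disagrees there, no node above Place spread.

Place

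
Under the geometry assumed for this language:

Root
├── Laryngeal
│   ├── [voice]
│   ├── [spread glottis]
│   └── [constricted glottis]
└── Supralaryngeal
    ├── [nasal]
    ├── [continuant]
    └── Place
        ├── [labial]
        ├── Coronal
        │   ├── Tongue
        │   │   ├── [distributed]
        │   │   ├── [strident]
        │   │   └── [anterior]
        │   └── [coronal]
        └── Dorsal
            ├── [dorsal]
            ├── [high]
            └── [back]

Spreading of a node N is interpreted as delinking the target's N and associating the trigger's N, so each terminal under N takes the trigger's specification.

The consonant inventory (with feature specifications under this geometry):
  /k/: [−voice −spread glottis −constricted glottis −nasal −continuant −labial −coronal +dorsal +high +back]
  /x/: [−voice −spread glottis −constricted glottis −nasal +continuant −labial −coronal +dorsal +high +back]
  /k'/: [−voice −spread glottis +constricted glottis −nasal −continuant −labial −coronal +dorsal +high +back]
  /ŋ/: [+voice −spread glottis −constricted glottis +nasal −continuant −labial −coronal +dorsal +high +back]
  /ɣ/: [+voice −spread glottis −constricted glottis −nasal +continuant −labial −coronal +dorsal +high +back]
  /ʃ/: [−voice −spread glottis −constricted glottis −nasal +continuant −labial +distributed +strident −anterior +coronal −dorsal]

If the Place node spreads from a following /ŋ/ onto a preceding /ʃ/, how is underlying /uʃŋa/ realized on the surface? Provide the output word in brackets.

[uxŋa]

Terminals under Place in this geometry: [labial], [distributed], [strident], [anterior], [coronal], [dorsal], [high], [back].
After delinking /ʃ/'s Place and linking /ŋ/'s, the affected terminals become [−labial], [−coronal], [+dorsal], [+high], [+back]; [voice], [spread glottis], [constricted glottis], … (outside Place) are retained from /ʃ/.
Among the inventory, only /x/ has exactly this specification, giving the surface form [uxŋa].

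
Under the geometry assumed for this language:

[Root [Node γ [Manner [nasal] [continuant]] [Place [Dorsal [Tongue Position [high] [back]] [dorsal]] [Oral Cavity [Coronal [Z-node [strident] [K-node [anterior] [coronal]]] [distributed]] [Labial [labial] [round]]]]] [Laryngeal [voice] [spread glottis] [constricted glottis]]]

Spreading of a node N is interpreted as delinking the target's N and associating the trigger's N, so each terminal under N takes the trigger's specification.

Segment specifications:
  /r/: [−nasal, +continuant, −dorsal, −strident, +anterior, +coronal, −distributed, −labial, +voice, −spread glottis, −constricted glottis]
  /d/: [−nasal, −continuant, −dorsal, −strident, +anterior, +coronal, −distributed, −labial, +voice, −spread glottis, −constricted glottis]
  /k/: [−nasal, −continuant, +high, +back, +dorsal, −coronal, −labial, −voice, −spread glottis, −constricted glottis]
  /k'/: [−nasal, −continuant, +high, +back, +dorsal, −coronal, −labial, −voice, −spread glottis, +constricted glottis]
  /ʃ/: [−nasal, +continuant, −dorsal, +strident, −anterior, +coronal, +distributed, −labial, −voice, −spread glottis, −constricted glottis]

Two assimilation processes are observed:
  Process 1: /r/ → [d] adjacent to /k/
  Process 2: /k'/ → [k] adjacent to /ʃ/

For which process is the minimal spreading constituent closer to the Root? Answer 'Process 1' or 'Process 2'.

Process 2

Process 1: the feature that changes is [continuant]; the minimal node is [continuant] (depth 3).
In Process 2, [constricted glottis] changes, so the minimal spreading node is [constricted glottis] at depth 2.
[constricted glottis] is closer to Root than [continuant], so Process 2 spreads the higher node.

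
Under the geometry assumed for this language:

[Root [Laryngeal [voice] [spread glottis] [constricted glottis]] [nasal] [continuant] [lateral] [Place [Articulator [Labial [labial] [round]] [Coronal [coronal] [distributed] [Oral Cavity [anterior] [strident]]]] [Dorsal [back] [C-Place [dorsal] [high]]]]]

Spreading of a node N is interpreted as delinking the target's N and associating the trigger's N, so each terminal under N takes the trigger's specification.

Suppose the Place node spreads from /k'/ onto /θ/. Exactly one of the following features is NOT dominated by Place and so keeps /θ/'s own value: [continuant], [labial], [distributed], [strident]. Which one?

[continuant]

Under this geometry, Place contains [labial], [round], [coronal], [distributed], [anterior], [strident], [back], [dorsal], [high].
[strident], [labial], [distributed] all lie under Place, so they are overwritten when Place spreads.
[continuant] attaches under Root, not under Place, so /θ/ retains its own value for [continuant].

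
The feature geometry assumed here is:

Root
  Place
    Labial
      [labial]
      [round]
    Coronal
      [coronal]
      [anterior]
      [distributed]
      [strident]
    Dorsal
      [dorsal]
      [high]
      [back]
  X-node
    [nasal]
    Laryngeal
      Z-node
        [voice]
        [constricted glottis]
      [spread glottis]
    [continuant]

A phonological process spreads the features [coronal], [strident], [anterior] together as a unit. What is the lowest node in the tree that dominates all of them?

Coronal

[coronal]: Root > Place > Coronal > [coronal].
[strident]: Root > Place > Coronal > [strident].
[anterior]: Root > Place > Coronal > [anterior].
These paths first converge at Coronal; no daughter of Coronal dominates all 3 features, so Coronal is the minimal constituent.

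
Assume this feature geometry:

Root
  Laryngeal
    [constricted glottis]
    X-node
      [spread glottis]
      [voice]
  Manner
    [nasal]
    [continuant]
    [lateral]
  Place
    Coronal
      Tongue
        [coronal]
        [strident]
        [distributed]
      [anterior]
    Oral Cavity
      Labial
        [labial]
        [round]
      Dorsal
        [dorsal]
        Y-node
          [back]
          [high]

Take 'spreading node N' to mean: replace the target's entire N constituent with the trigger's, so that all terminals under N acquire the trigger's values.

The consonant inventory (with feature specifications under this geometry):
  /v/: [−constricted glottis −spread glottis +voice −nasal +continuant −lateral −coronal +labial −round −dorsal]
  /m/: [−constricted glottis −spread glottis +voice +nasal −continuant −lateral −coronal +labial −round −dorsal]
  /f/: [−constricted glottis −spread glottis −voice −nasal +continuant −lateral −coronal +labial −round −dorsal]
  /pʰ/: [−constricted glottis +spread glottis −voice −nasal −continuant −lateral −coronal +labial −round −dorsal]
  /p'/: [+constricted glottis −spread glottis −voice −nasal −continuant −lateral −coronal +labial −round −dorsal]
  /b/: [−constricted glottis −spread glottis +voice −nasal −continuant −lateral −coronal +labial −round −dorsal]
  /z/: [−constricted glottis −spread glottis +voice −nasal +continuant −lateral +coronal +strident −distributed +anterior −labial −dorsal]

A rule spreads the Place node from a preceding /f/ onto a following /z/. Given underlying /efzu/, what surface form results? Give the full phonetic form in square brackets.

Place immediately or transitively dominates [coronal], [strident], [distributed], [anterior], [labial], [round], [dorsal], [back], [high].
After delinking /z/'s Place and linking /f/'s, the affected terminals become [−coronal], [+labial], [−round], [−dorsal]; [constricted glottis], [spread glottis], [voice], … (outside Place) are retained from /z/.
This feature bundle is that of [v], so /efzu/ surfaces as [efvu].

[efvu]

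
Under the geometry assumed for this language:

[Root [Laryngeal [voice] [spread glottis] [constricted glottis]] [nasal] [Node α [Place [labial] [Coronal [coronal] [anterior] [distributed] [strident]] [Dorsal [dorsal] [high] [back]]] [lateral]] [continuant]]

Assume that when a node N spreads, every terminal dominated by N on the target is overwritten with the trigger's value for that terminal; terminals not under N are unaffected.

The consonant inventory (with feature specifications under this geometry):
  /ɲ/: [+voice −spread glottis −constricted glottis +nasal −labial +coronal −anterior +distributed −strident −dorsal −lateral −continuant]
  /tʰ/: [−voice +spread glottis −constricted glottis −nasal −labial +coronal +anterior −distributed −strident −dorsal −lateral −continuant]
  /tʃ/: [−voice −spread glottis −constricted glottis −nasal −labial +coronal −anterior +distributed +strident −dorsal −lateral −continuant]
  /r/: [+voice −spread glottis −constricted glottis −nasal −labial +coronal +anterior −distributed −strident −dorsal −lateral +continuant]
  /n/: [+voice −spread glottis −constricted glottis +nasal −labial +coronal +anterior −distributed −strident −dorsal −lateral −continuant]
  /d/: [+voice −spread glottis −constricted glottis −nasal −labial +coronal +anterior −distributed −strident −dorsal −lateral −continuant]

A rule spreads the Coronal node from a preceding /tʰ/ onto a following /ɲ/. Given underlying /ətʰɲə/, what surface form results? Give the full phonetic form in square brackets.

The Coronal node dominates the terminals [coronal], [anterior], [distributed], [strident].
Spreading Coronal from /tʰ/ onto /ɲ/ replaces those values with /tʰ/'s: [+coronal], [+anterior], [−distributed], [−strident]. Features outside Coronal ([voice], [spread glottis], [constricted glottis], …) stay as in /ɲ/.
This feature bundle is that of [n], so /ətʰɲə/ surfaces as [ətʰnə].

[ətʰnə]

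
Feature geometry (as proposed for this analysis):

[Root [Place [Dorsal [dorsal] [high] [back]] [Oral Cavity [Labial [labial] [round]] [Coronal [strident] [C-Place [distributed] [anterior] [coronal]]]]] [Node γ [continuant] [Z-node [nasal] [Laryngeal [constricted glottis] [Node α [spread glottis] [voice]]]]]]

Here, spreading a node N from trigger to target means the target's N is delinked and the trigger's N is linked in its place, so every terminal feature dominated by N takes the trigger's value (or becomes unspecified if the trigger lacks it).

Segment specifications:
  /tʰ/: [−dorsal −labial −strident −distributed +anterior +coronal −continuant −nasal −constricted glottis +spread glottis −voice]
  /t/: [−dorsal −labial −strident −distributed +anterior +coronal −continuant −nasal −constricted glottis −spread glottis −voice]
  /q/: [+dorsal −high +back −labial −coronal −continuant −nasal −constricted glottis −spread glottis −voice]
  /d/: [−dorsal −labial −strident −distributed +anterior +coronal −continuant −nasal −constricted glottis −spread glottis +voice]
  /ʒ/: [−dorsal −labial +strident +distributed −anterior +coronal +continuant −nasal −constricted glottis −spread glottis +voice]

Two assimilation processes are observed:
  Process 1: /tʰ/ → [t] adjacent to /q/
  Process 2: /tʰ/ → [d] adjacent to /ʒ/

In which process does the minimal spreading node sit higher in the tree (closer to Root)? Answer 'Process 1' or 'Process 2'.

Process 1: the feature that changes is [spread glottis]; the minimal node is [spread glottis] (depth 5).
In Process 2, [voice], [spread glottis] change, so the minimal spreading node is Node α at depth 4.
Node α is closer to Root than [spread glottis], so Process 2 spreads the higher node.

Process 2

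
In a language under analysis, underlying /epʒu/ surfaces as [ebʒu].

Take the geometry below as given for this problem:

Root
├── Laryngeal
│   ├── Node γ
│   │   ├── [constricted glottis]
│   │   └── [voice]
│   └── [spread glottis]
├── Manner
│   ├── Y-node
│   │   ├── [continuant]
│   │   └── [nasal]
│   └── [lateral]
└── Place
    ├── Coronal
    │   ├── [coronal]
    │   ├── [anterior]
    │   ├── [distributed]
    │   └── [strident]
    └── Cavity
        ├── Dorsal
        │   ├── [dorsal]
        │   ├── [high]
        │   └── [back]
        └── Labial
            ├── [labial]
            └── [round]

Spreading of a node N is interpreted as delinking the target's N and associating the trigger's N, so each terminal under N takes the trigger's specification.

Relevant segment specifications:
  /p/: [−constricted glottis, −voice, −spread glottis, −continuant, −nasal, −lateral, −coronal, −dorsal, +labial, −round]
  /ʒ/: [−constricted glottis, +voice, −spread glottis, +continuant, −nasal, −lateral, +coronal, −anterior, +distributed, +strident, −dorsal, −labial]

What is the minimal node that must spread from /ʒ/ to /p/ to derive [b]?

Feature comparison: [voice] differs between /p/ and [b]; the remaining terminals match.
Only a single terminal changes, and /ʒ/ supplies the new value, so [voice] itself is the minimal spreading constituent.
Features on which the two segments disagree outside [voice], such as [labial], [coronal], are unchanged — nothing dominating them spread, and [voice] is the minimal sufficient constituent.

[voice]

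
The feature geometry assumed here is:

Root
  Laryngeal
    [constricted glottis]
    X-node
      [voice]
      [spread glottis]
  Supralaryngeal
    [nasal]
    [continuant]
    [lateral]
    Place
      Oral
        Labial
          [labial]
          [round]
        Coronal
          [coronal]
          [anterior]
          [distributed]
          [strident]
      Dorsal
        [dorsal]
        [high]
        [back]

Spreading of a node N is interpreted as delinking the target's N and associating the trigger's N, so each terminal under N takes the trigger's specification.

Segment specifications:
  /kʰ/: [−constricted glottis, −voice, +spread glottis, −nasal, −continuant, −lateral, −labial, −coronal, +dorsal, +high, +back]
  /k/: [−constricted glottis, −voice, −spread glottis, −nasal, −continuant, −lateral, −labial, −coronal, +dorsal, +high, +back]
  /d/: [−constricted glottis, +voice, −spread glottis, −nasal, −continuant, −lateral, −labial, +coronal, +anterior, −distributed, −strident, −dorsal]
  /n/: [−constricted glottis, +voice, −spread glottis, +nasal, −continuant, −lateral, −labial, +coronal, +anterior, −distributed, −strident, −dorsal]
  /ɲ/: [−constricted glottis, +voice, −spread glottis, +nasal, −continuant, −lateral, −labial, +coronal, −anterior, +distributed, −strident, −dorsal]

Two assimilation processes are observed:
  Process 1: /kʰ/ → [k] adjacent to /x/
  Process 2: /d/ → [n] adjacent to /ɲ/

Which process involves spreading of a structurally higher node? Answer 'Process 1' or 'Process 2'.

Process 2

Process 1 alters [spread glottis]; the lowest dominating node is [spread glottis] (depth 3 from Root).
In Process 2, [nasal] changes, so the minimal spreading node is [nasal] at depth 2.
Depth 2 < depth 3; Process 2 involves the structurally higher constituent [nasal].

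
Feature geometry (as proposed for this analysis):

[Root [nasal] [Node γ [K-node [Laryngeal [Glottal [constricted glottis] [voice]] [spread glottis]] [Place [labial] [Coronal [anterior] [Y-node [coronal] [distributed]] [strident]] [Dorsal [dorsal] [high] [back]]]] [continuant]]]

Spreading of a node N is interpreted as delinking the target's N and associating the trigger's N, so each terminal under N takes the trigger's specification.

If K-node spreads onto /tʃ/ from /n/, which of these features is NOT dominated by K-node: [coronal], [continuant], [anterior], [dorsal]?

[continuant]

The terminals dominated by K-node are [constricted glottis], [voice], [spread glottis], [labial], [anterior], [coronal], [distributed], [strident], [dorsal], [high], [back].
[anterior], [coronal], [dorsal] all lie under K-node, so they are overwritten when K-node spreads.
[continuant] is not within the K-node subtree (it hangs from Node γ), so /tʃ/'s [continuant] value survives.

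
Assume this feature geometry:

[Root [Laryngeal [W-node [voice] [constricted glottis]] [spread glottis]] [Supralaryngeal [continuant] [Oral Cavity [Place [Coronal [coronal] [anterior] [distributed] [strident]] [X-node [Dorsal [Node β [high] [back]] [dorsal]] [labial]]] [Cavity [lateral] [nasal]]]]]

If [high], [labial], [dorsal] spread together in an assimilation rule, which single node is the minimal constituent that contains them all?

[high] is immediately dominated by Node β.
[labial] is immediately dominated by X-node.
[dorsal] is immediately dominated by Dorsal.
The listed terminals split across distinct daughters of X-node, so X-node itself is the smallest node containing them all.

X-node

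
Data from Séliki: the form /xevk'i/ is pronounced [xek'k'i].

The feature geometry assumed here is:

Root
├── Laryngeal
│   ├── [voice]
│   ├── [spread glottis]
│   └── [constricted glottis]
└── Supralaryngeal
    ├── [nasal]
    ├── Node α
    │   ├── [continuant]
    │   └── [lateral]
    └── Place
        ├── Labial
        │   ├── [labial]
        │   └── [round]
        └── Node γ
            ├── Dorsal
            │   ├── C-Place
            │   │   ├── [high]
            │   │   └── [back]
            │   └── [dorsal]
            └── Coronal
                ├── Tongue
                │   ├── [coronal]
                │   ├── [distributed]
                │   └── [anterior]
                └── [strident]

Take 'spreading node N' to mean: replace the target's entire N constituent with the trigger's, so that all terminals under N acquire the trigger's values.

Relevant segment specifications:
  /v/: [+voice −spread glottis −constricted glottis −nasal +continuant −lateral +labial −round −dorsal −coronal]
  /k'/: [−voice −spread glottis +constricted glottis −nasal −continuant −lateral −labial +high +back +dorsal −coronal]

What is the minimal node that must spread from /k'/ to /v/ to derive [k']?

/v/ and [k'] differ in [voice], [constricted glottis], [continuant], [labial], [round], [dorsal], [high], [back]; every other specified feature is identical.
These terminals are all dominated by Root, and no proper subconstituent of Root covers them all; Root is their lowest common ancestor.
Delinking /v/'s Root and associating /k'/'s Root gives precisely the feature bundle of [k'].

Root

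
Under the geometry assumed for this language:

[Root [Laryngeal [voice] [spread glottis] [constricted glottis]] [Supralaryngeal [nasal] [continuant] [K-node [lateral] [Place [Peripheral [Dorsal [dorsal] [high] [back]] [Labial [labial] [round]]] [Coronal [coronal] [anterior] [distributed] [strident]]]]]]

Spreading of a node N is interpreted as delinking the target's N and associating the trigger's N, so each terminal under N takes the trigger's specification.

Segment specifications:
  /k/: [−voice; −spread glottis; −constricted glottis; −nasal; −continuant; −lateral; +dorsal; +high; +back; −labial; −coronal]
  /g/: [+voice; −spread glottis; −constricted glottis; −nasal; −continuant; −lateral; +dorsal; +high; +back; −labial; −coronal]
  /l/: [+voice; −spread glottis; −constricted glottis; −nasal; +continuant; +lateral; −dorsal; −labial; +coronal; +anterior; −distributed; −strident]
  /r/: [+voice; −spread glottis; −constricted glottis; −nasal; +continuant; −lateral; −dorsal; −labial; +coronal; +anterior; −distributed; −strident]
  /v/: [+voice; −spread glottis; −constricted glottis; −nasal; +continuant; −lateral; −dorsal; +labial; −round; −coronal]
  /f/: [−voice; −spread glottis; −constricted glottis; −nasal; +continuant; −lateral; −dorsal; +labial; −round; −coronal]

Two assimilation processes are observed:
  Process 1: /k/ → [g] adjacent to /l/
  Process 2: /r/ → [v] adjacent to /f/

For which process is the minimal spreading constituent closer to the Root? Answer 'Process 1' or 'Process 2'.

Process 1

In Process 1, [voice] changes, so the minimal spreading node is [voice] at depth 2.
Process 2: the features that change are [labial], [round], [coronal], [anterior], [distributed], [strident]; the minimal node is Place (depth 3).
Depth 2 < depth 3; Process 1 involves the structurally higher constituent [voice].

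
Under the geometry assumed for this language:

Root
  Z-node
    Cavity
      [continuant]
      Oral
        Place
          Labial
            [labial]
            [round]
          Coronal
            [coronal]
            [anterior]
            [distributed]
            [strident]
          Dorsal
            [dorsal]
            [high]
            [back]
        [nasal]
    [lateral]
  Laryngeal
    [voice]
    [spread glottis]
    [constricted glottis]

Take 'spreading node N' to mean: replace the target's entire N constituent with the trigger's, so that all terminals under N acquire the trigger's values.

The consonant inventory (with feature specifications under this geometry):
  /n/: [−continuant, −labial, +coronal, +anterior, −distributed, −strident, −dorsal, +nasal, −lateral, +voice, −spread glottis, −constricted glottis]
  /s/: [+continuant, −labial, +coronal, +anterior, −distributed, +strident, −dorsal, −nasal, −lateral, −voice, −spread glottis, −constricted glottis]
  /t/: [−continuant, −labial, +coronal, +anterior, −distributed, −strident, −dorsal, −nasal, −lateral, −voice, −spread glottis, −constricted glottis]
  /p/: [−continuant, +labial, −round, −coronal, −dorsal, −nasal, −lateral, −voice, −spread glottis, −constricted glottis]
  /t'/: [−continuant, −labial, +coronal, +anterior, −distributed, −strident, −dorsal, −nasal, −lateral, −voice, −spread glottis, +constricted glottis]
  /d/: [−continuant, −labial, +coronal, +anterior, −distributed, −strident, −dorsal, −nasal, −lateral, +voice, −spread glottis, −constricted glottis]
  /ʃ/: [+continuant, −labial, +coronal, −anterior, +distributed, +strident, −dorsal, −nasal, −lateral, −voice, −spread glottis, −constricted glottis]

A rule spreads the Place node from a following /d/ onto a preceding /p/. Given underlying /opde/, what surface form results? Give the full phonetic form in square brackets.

Place immediately or transitively dominates [labial], [round], [coronal], [anterior], [distributed], [strident], [dorsal], [high], [back].
The target acquires /d/'s values for everything under Place — [−labial], [+coronal], [+anterior], [−distributed], [−strident], [−dorsal] — while keeping its own [continuant], [nasal], [lateral], ….
Among the inventory, only /t/ has exactly this specification, giving the surface form [otde].

[otde]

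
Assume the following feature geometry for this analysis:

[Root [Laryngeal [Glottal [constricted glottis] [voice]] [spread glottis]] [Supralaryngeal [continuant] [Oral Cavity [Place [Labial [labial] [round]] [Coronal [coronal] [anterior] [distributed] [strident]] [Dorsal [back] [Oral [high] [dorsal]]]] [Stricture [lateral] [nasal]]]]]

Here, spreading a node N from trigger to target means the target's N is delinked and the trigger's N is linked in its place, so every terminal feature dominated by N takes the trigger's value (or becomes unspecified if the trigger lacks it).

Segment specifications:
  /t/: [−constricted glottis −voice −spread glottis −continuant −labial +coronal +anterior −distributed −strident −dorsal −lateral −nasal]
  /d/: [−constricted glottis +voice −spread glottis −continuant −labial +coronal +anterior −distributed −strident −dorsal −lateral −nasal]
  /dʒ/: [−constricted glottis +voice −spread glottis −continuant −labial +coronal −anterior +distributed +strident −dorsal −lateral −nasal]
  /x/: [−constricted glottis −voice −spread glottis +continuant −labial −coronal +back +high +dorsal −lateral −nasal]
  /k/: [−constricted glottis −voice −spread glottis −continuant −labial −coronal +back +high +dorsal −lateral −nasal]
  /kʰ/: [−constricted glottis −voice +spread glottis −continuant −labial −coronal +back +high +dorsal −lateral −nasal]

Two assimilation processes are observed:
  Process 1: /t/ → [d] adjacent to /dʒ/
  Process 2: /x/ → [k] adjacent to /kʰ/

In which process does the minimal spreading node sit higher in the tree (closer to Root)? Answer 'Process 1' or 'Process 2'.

Process 2

Process 1 alters [voice]; the lowest dominating node is [voice] (depth 3 from Root).
Process 2 alters [continuant]; the lowest dominating node is [continuant] (depth 2 from Root).
[continuant] (depth 2) sits above [voice] (depth 3), making Process 2 the one with the higher spreading node.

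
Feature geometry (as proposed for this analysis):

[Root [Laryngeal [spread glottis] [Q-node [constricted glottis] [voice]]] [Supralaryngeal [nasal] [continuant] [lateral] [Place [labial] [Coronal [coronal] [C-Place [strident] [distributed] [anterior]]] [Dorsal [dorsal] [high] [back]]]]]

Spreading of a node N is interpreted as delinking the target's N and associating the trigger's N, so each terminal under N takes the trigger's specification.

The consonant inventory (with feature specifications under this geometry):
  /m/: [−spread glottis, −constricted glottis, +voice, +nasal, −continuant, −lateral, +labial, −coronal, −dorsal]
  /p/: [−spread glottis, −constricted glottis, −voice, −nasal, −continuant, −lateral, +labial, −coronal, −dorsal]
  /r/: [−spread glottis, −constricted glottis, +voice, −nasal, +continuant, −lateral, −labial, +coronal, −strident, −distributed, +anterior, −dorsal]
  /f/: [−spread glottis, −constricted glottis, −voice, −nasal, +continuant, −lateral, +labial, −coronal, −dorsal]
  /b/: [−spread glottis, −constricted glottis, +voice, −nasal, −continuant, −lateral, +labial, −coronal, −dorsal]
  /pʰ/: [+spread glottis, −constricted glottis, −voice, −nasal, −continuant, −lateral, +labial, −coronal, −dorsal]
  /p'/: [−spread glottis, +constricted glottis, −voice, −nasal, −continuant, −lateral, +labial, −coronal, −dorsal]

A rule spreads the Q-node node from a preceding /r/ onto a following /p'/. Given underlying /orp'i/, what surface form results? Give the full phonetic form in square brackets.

The Q-node node dominates the terminals [constricted glottis], [voice].
The target acquires /r/'s values for everything under Q-node — [−constricted glottis], [+voice] — while keeping its own [spread glottis], [nasal], [continuant], ….
Among the inventory, only /b/ has exactly this specification, giving the surface form [orbi].

[orbi]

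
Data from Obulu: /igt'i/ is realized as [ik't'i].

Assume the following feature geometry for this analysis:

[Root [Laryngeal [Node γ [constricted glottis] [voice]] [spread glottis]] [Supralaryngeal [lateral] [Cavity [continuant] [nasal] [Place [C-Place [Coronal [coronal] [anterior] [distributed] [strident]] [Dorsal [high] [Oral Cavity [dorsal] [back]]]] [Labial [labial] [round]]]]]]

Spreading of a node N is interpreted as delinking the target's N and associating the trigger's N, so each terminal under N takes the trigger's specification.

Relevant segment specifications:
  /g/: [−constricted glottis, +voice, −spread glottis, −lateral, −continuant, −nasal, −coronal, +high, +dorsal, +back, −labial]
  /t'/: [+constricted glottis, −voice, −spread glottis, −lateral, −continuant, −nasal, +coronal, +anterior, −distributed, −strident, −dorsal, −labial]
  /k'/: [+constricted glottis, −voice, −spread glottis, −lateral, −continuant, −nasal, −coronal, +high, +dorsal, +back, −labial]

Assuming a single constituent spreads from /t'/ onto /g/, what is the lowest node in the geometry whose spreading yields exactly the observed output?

The alternation /g/ → [k'] changes [voice], [constricted glottis] and nothing else.
Tracing each changed feature up the tree, the paths first meet at Node γ; any lower node misses at least one of them.
Delinking /g/'s Node γ and associating /t'/'s Node γ gives precisely the feature bundle of [k'].
Features on which the two segments disagree outside Node γ, such as [coronal], [dorsal], are unchanged — nothing dominating them spread, and Node γ is the minimal sufficient constituent.

Node γ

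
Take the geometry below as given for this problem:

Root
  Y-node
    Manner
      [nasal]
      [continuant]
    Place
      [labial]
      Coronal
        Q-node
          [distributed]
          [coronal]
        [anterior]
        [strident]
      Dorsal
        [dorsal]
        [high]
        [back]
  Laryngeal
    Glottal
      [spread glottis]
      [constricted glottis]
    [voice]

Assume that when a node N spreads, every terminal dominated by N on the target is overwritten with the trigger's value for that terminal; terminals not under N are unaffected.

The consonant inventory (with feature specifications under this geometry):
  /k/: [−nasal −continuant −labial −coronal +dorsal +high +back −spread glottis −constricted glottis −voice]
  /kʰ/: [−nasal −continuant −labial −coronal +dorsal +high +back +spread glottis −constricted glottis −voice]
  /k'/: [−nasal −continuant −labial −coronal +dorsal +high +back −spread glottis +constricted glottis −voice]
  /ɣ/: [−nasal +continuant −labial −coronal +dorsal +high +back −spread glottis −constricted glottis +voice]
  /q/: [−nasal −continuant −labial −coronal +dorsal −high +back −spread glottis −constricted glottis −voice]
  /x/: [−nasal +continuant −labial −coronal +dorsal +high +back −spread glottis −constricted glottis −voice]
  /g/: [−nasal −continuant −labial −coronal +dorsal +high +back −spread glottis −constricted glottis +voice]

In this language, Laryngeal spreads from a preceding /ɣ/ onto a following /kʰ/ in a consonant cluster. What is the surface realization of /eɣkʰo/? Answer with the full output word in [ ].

The Laryngeal node dominates the terminals [spread glottis], [constricted glottis], [voice].
The target acquires /ɣ/'s values for everything under Laryngeal — [−spread glottis], [−constricted glottis], [+voice] — while keeping its own [nasal], [continuant], [labial], ….
This feature bundle is that of [g], so /eɣkʰo/ surfaces as [eɣgo].

[eɣgo]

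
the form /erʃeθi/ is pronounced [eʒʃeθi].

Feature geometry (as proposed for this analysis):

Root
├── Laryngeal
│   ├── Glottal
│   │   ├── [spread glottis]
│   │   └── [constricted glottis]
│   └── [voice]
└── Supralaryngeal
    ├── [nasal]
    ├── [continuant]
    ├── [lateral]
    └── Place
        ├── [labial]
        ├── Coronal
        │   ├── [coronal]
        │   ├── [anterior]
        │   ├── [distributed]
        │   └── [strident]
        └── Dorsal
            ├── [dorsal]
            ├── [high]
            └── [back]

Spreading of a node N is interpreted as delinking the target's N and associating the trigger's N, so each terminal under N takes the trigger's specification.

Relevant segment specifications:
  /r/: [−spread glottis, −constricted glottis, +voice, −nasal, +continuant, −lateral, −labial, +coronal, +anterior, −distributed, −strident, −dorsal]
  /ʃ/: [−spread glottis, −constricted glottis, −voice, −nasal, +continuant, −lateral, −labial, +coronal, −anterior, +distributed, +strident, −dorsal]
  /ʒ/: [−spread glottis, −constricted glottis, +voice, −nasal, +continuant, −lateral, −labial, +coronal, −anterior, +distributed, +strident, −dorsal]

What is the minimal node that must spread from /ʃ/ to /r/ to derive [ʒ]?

The alternation /r/ → [ʒ] changes [anterior], [distributed], [strident] and nothing else.
The smallest constituent containing every changed terminal is Coronal — each of its daughters lacks at least one of the affected features.
If Coronal spreads, every terminal under it takes /ʃ/'s value, producing [ʒ] as observed.
[voice] stays as in /r/ although /ʃ/ differs there, so no node dominating it spread; among the remaining candidates Coronal is the lowest that derives the output.

Coronal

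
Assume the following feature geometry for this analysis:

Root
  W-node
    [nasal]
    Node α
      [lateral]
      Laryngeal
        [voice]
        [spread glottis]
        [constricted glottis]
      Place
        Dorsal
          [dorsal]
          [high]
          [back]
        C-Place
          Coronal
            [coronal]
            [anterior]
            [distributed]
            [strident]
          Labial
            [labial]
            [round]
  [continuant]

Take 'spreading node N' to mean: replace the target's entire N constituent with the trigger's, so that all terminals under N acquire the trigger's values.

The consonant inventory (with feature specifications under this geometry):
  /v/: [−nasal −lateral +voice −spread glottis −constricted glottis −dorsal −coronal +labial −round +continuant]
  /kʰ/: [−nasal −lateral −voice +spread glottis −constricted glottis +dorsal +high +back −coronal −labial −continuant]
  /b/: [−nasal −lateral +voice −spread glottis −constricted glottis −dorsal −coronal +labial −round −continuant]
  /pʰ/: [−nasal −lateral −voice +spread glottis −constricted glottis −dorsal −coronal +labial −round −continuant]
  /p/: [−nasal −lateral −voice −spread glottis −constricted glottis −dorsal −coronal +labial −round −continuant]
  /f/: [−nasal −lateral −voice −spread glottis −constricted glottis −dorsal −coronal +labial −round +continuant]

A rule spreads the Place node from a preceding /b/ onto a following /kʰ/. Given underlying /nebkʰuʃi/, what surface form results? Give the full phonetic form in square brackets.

[nebpʰuʃi]

Terminals under Place in this geometry: [dorsal], [high], [back], [coronal], [anterior], [distributed], [strident], [labial], [round].
After delinking /kʰ/'s Place and linking /b/'s, the affected terminals become [−dorsal], [−coronal], [+labial], [−round]; [nasal], [lateral], [voice], … (outside Place) are retained from /kʰ/.
The resulting bundle matches /pʰ/ in the inventory; substituting it for /kʰ/ gives [nebpʰuʃi].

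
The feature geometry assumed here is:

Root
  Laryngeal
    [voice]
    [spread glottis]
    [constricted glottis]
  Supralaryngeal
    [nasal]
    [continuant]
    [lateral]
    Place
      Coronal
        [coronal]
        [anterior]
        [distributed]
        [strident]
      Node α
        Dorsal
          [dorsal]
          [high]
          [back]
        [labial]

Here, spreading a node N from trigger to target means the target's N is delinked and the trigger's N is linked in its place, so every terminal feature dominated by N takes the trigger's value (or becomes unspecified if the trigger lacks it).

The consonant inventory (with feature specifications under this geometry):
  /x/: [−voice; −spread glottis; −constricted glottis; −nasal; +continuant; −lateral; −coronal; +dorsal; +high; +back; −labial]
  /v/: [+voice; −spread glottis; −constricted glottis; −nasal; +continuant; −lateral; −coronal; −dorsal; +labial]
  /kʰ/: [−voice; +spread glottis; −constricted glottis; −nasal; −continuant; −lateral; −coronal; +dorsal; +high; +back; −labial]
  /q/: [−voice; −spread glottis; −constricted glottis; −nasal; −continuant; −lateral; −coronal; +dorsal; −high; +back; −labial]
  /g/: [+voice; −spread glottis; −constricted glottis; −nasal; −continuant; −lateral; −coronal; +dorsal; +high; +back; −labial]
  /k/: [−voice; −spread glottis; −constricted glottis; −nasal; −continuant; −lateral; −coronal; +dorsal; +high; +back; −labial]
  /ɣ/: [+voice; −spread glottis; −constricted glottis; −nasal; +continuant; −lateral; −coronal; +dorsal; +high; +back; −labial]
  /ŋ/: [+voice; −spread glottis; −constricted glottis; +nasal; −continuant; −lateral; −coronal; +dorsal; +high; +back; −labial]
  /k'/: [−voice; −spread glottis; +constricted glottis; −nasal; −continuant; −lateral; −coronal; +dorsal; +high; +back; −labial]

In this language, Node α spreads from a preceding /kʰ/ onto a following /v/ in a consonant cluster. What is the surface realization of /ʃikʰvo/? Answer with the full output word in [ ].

Node α immediately or transitively dominates [dorsal], [high], [back], [labial].
The target acquires /kʰ/'s values for everything under Node α — [+dorsal], [+high], [+back], [−labial] — while keeping its own [voice], [spread glottis], [constricted glottis], ….
Among the inventory, only /ɣ/ has exactly this specification, giving the surface form [ʃikʰɣo].

[ʃikʰɣo]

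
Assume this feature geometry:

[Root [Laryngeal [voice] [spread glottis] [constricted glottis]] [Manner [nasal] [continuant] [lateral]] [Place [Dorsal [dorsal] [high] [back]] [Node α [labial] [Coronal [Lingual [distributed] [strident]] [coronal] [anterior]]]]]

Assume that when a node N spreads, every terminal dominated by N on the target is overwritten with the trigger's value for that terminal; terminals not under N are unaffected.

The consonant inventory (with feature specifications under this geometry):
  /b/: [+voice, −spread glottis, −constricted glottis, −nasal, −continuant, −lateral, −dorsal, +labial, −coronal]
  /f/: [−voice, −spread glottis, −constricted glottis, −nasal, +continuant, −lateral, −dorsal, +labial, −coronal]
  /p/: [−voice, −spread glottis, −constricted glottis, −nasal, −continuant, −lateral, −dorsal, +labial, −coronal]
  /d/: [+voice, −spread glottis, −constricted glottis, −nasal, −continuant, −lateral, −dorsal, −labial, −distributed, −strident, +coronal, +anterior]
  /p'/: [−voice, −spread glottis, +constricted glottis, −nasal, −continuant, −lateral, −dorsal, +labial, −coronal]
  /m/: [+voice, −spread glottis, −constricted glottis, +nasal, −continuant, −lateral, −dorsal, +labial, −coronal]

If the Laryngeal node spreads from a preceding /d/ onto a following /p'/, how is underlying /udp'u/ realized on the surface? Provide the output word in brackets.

The Laryngeal node dominates the terminals [voice], [spread glottis], [constricted glottis].
Spreading Laryngeal from /d/ onto /p'/ replaces those values with /d/'s: [+voice], [−spread glottis], [−constricted glottis]. Features outside Laryngeal ([nasal], [continuant], [lateral], …) stay as in /p'/.
The resulting bundle matches /b/ in the inventory; substituting it for /p'/ gives [udbu].

[udbu]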